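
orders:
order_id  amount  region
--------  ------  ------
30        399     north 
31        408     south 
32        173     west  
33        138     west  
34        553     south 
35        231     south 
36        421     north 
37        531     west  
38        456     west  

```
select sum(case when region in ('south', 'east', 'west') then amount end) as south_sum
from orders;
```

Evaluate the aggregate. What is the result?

2490

order_id=30: ✗
order_id=31: ✓ → 408
order_id=32: ✓ → 173
order_id=33: ✓ → 138
order_id=34: ✓ → 553
order_id=35: ✓ → 231
order_id=36: ✗
order_id=37: ✓ → 531
order_id=38: ✓ → 456
south_sum = 408 + 173 + 138 + 553 + 231 + 531 + 456 = 2490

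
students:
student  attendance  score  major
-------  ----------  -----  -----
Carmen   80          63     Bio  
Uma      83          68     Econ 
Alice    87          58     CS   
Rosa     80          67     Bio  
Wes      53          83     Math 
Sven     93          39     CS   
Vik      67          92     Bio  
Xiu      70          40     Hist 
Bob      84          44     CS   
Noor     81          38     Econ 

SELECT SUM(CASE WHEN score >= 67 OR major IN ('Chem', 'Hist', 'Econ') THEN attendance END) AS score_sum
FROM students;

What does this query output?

434

student=Carmen: ✗
student=Uma: ✓ → 83
student=Alice: ✗
student=Rosa: ✓ → 80
student=Wes: ✓ → 53
student=Sven: ✗
student=Vik: ✓ → 67
student=Xiu: ✓ → 70
student=Bob: ✗
student=Noor: ✓ → 81
score_sum = 83 + 80 + 53 + 67 + 70 + 81 = 434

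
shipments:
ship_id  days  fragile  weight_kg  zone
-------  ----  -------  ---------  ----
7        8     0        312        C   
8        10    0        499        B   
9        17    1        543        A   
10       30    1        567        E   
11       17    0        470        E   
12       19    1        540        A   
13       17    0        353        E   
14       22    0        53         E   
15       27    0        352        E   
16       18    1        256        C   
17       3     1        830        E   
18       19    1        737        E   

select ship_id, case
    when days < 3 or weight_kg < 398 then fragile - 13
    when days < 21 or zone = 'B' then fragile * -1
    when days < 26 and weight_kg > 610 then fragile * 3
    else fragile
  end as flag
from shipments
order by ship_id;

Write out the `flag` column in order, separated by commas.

ship_id=7: days < 3 or weight_kg < 398 → -13
ship_id=8: days < 21 or zone = 'B' → 0
ship_id=9: days < 21 or zone = 'B' → -1
ship_id=10: ELSE → 1
ship_id=11: days < 21 or zone = 'B' → 0
ship_id=12: days < 21 or zone = 'B' → -1
ship_id=13: days < 3 or weight_kg < 398 → -13
ship_id=14: days < 3 or weight_kg < 398 → -13
ship_id=15: days < 3 or weight_kg < 398 → -13
ship_id=16: days < 3 or weight_kg < 398 → -12
ship_id=17: days < 21 or zone = 'B' → -1
ship_id=18: days < 21 or zone = 'B' → -1

-13, 0, -1, 1, 0, -1, -13, -13, -13, -12, -1, -1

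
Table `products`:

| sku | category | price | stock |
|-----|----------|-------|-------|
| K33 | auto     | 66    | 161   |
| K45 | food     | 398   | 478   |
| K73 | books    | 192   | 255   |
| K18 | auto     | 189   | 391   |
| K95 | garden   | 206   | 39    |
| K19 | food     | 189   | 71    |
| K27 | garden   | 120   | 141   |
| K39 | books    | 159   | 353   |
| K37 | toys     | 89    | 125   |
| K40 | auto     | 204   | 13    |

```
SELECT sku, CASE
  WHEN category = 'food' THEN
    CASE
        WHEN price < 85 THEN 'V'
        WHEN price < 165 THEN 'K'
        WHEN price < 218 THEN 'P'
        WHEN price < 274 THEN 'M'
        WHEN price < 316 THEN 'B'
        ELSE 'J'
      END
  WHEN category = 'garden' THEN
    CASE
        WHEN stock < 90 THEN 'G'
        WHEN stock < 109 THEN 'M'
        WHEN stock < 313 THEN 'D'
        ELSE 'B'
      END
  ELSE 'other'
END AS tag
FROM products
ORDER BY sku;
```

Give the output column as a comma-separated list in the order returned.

other, P, D, other, other, other, other, J, other, G

sku=K18: category='auto' → outer ELSE → other
sku=K19: category='food' → inner[price < 218] → P
sku=K27: category='garden' → inner[stock < 313] → D
sku=K33: category='auto' → outer ELSE → other
sku=K37: category='toys' → outer ELSE → other
sku=K39: category='books' → outer ELSE → other
sku=K40: category='auto' → outer ELSE → other
sku=K45: category='food' → inner[ELSE] → J
sku=K73: category='books' → outer ELSE → other
sku=K95: category='garden' → inner[stock < 90] → G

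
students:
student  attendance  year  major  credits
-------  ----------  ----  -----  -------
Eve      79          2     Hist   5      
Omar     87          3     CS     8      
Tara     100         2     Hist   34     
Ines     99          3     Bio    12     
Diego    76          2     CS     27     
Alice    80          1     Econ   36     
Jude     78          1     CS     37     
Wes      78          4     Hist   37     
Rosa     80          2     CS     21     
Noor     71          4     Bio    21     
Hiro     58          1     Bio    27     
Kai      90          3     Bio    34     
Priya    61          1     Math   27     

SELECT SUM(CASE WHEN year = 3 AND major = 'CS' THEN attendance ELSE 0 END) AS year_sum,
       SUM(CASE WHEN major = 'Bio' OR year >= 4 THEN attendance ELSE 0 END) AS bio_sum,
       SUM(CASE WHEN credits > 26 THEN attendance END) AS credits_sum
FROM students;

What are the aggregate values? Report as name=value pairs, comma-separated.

[year_sum: year = 3 AND major = 'CS']
student=Eve: ✗
student=Omar: ✓ → 87
student=Tara: ✗
student=Ines: ✗
student=Diego: ✗
student=Alice: ✗
student=Jude: ✗
student=Wes: ✗
student=Rosa: ✗
student=Noor: ✗
student=Hiro: ✗
student=Kai: ✗
student=Priya: ✗
year_sum = 87
—
[bio_sum: major = 'Bio' OR year >= 4]
student=Eve: ✗
student=Omar: ✗
student=Tara: ✗
student=Ines: ✓ → 99
student=Diego: ✗
student=Alice: ✗
student=Jude: ✗
student=Wes: ✓ → 78
student=Rosa: ✗
student=Noor: ✓ → 71
student=Hiro: ✓ → 58
student=Kai: ✓ → 90
student=Priya: ✗
bio_sum = 99 + 78 + 71 + 58 + 90 = 396
—
[credits_sum: credits > 26]
student=Eve: ✗
student=Omar: ✗
student=Tara: ✓ → 100
student=Ines: ✗
student=Diego: ✓ → 76
student=Alice: ✓ → 80
student=Jude: ✓ → 78
student=Wes: ✓ → 78
student=Rosa: ✗
student=Noor: ✗
student=Hiro: ✓ → 58
student=Kai: ✓ → 90
student=Priya: ✓ → 61
credits_sum = 100 + 76 + 80 + 78 + 78 + 58 + 90 + 61 = 621

year_sum=87, bio_sum=396, credits_sum=621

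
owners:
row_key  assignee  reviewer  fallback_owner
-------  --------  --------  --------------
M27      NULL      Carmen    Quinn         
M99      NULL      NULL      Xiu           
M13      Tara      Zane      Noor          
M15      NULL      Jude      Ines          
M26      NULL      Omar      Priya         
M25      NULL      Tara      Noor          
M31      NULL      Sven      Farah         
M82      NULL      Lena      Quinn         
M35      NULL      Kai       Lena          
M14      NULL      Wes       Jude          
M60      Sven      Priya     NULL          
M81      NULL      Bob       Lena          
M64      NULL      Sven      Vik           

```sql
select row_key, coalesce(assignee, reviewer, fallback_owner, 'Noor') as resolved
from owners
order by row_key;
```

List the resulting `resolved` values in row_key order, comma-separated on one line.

Tara, Wes, Jude, Tara, Omar, Carmen, Sven, Kai, Sven, Sven, Bob, Lena, Xiu

row_key=M13: assignee=Tara → Tara
row_key=M14: assignee=NULL, reviewer=Wes → Wes
row_key=M15: assignee=NULL, reviewer=Jude → Jude
row_key=M25: assignee=NULL, reviewer=Tara → Tara
row_key=M26: assignee=NULL, reviewer=Omar → Omar
row_key=M27: assignee=NULL, reviewer=Carmen → Carmen
row_key=M31: assignee=NULL, reviewer=Sven → Sven
row_key=M35: assignee=NULL, reviewer=Kai → Kai
row_key=M60: assignee=Sven → Sven
row_key=M64: assignee=NULL, reviewer=Sven → Sven
row_key=M81: assignee=NULL, reviewer=Bob → Bob
row_key=M82: assignee=NULL, reviewer=Lena → Lena
row_key=M99: assignee=NULL, reviewer=NULL, fallback_owner=Xiu → Xiu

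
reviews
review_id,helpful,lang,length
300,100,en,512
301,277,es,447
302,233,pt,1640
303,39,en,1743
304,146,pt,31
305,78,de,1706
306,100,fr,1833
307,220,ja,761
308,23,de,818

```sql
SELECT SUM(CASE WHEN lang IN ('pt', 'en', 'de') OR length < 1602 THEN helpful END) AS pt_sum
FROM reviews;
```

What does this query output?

review_id=300: ✓ → 100
review_id=301: ✓ → 277
review_id=302: ✓ → 233
review_id=303: ✓ → 39
review_id=304: ✓ → 146
review_id=305: ✓ → 78
review_id=306: ✗
review_id=307: ✓ → 220
review_id=308: ✓ → 23
pt_sum = 100 + 277 + 233 + 39 + 146 + 78 + 220 + 23 = 1116

1116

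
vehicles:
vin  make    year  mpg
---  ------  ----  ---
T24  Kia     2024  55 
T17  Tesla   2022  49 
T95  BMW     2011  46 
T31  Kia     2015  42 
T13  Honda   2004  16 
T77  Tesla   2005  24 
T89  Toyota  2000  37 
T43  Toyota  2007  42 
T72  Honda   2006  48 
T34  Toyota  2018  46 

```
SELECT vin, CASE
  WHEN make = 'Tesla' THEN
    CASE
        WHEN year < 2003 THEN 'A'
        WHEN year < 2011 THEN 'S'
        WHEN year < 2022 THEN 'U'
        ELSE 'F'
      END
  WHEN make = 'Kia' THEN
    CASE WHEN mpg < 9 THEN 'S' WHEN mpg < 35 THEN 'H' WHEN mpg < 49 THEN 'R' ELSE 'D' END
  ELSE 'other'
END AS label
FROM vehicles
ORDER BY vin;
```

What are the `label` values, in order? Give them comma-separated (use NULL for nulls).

vin=T13: make='Honda' → outer ELSE → other
vin=T17: make='Tesla' → inner[ELSE] → F
vin=T24: make='Kia' → inner[ELSE] → D
vin=T31: make='Kia' → inner[mpg < 49] → R
vin=T34: make='Toyota' → outer ELSE → other
vin=T43: make='Toyota' → outer ELSE → other
vin=T72: make='Honda' → outer ELSE → other
vin=T77: make='Tesla' → inner[year < 2011] → S
vin=T89: make='Toyota' → outer ELSE → other
vin=T95: make='BMW' → outer ELSE → other

other, F, D, R, other, other, other, S, other, other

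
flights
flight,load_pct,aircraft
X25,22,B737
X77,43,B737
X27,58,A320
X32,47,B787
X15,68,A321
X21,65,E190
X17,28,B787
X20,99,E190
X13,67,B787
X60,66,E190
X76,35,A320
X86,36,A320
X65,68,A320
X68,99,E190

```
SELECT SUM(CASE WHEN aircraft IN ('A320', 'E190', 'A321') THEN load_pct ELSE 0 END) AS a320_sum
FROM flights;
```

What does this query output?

flight=X25: ✗
flight=X77: ✗
flight=X27: ✓ → 58
flight=X32: ✗
flight=X15: ✓ → 68
flight=X21: ✓ → 65
flight=X17: ✗
flight=X20: ✓ → 99
flight=X13: ✗
flight=X60: ✓ → 66
flight=X76: ✓ → 35
flight=X86: ✓ → 36
flight=X65: ✓ → 68
flight=X68: ✓ → 99
a320_sum = 58 + 68 + 65 + 99 + 66 + 35 + 36 + 68 + 99 = 594

594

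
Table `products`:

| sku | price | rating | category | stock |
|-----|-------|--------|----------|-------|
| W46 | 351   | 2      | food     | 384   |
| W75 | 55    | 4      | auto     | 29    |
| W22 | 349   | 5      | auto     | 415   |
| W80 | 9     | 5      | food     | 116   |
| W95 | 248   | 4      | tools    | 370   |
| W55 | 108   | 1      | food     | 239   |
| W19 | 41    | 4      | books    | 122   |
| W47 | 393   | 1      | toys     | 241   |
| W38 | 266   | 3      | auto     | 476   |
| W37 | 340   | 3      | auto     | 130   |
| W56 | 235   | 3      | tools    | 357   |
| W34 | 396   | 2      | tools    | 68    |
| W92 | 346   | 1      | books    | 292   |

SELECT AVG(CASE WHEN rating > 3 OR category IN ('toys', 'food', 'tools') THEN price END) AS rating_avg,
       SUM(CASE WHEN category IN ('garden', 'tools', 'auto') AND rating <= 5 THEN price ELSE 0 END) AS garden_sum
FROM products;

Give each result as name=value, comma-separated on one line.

[rating_avg: rating > 3 OR category IN ('toys', 'food', 'tools')]
sku=W46: ✓ → 351
sku=W75: ✓ → 55
sku=W22: ✓ → 349
sku=W80: ✓ → 9
sku=W95: ✓ → 248
sku=W55: ✓ → 108
sku=W19: ✓ → 41
sku=W47: ✓ → 393
sku=W38: ✗
sku=W37: ✗
sku=W56: ✓ → 235
sku=W34: ✓ → 396
sku=W92: ✗
rating_avg = (351 + 55 + 349 + 9 + 248 + 108 + 41 + 393 + 235 + 396) / 10 = 218.5
—
[garden_sum: category IN ('garden', 'tools', 'auto') AND rating <= 5]
sku=W46: ✗
sku=W75: ✓ → 55
sku=W22: ✓ → 349
sku=W80: ✗
sku=W95: ✓ → 248
sku=W55: ✗
sku=W19: ✗
sku=W47: ✗
sku=W38: ✓ → 266
sku=W37: ✓ → 340
sku=W56: ✓ → 235
sku=W34: ✓ → 396
sku=W92: ✗
garden_sum = 55 + 349 + 248 + 266 + 340 + 235 + 396 = 1889

rating_avg=218.5, garden_sum=1889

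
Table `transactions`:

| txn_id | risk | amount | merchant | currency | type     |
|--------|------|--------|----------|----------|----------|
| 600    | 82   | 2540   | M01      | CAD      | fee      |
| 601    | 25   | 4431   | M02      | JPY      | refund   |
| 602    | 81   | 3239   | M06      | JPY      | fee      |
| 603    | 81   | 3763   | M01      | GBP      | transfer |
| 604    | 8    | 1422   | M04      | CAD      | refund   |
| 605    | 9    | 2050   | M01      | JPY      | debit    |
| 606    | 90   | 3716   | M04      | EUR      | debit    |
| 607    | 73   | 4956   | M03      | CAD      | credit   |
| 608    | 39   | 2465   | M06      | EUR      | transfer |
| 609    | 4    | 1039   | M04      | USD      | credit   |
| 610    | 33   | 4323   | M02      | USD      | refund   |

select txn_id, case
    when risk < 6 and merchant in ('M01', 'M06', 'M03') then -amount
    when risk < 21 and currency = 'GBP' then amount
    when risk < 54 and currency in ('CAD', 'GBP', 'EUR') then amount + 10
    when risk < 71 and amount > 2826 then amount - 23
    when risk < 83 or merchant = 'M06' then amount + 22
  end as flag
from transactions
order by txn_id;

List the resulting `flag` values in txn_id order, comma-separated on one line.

2562, 4408, 3261, 3785, 1432, 2072, NULL, 4978, 2475, 1061, 4300

txn_id=600: risk < 83 or merchant = 'M06' → 2562
txn_id=601: risk < 71 and amount > 2826 → 4408
txn_id=602: risk < 83 or merchant = 'M06' → 3261
txn_id=603: risk < 83 or merchant = 'M06' → 3785
txn_id=604: risk < 54 and currency in ('CAD', 'GBP', 'EUR') → 1432
txn_id=605: risk < 83 or merchant = 'M06' → 2072
txn_id=606: (no match → NULL) → NULL
txn_id=607: risk < 83 or merchant = 'M06' → 4978
txn_id=608: risk < 54 and currency in ('CAD', 'GBP', 'EUR') → 2475
txn_id=609: risk < 83 or merchant = 'M06' → 1061
txn_id=610: risk < 71 and amount > 2826 → 4300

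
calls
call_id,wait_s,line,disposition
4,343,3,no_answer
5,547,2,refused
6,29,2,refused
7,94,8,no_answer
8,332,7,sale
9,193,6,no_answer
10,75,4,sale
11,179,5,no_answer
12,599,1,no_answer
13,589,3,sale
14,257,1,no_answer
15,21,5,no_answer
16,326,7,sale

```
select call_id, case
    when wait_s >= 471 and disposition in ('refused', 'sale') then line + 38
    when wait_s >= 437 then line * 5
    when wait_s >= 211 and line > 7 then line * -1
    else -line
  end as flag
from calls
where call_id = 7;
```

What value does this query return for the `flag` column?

call_id = 7: wait_s=94, line=8, disposition=no_answer.
wait_s >= 471 and disposition in ('refused', 'sale') → false
wait_s >= 437 → false
wait_s >= 211 and line > 7 → false
No prior WHEN matched → ELSE → -8

-8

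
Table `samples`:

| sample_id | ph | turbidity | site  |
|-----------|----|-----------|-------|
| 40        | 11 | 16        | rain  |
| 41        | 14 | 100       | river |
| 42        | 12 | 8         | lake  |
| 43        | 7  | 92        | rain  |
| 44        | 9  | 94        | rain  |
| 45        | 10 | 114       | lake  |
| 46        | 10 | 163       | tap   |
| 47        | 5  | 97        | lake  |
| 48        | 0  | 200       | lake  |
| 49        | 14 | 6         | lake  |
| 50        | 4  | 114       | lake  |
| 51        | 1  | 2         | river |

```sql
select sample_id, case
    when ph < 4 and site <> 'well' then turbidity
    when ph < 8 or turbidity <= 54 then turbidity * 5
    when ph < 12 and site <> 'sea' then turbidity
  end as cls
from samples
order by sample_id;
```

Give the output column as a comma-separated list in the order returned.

80, NULL, 40, 460, 94, 114, 163, 485, 200, 30, 570, 2

sample_id=40: ph < 8 or turbidity <= 54 → 80
sample_id=41: (no match → NULL) → NULL
sample_id=42: ph < 8 or turbidity <= 54 → 40
sample_id=43: ph < 8 or turbidity <= 54 → 460
sample_id=44: ph < 12 and site <> 'sea' → 94
sample_id=45: ph < 12 and site <> 'sea' → 114
sample_id=46: ph < 12 and site <> 'sea' → 163
sample_id=47: ph < 8 or turbidity <= 54 → 485
sample_id=48: ph < 4 and site <> 'well' → 200
sample_id=49: ph < 8 or turbidity <= 54 → 30
sample_id=50: ph < 8 or turbidity <= 54 → 570
sample_id=51: ph < 4 and site <> 'well' → 2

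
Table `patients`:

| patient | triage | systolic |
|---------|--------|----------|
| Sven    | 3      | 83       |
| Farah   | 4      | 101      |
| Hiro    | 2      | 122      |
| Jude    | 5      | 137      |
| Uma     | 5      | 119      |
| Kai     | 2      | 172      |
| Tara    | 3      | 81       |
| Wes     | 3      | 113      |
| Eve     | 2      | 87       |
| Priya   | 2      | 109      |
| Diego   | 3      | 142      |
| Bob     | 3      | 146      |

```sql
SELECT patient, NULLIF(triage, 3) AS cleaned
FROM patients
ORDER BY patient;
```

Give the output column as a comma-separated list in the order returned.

patient=Bob: triage=3 vs 3: equal → NULL
patient=Diego: triage=3 vs 3: equal → NULL
patient=Eve: triage=2 vs 3: differ → 2
patient=Farah: triage=4 vs 3: differ → 4
patient=Hiro: triage=2 vs 3: differ → 2
patient=Jude: triage=5 vs 3: differ → 5
patient=Kai: triage=2 vs 3: differ → 2
patient=Priya: triage=2 vs 3: differ → 2
patient=Sven: triage=3 vs 3: equal → NULL
patient=Tara: triage=3 vs 3: equal → NULL
patient=Uma: triage=5 vs 3: differ → 5
patient=Wes: triage=3 vs 3: equal → NULL

NULL, NULL, 2, 4, 2, 5, 2, 2, NULL, NULL, 5, NULL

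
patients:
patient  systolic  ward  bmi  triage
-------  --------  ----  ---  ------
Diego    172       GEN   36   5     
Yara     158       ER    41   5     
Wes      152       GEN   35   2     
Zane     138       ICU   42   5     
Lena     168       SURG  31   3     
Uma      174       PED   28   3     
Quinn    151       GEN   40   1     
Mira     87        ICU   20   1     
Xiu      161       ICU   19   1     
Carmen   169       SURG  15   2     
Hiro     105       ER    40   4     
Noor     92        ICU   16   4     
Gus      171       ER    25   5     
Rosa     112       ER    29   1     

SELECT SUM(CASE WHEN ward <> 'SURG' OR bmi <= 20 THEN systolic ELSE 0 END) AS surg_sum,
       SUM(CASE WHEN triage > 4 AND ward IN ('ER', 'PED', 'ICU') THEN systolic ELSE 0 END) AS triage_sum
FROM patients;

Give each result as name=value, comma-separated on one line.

[surg_sum: ward <> 'SURG' OR bmi <= 20]
patient=Diego: ✓ → 172
patient=Yara: ✓ → 158
patient=Wes: ✓ → 152
patient=Zane: ✓ → 138
patient=Lena: ✗
patient=Uma: ✓ → 174
patient=Quinn: ✓ → 151
patient=Mira: ✓ → 87
patient=Xiu: ✓ → 161
patient=Carmen: ✓ → 169
patient=Hiro: ✓ → 105
patient=Noor: ✓ → 92
patient=Gus: ✓ → 171
patient=Rosa: ✓ → 112
surg_sum = 172 + 158 + 152 + 138 + 174 + 151 + 87 + 161 + 169 + 105 + 92 + 171 + 112 = 1842
—
[triage_sum: triage > 4 AND ward IN ('ER', 'PED', 'ICU')]
patient=Diego: ✗
patient=Yara: ✓ → 158
patient=Wes: ✗
patient=Zane: ✓ → 138
patient=Lena: ✗
patient=Uma: ✗
patient=Quinn: ✗
patient=Mira: ✗
patient=Xiu: ✗
patient=Carmen: ✗
patient=Hiro: ✗
patient=Noor: ✗
patient=Gus: ✓ → 171
patient=Rosa: ✗
triage_sum = 158 + 138 + 171 = 467

surg_sum=1842, triage_sum=467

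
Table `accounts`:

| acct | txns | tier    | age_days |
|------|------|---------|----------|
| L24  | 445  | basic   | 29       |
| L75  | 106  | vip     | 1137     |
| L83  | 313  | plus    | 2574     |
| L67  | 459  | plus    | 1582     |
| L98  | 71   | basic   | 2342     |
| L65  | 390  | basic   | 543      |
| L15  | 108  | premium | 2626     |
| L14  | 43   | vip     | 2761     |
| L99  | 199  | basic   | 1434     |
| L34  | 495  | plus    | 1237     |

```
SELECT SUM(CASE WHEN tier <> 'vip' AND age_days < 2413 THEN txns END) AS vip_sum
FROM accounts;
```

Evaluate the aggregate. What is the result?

acct=L24: ✓ → 445
acct=L75: ✗
acct=L83: ✗
acct=L67: ✓ → 459
acct=L98: ✓ → 71
acct=L65: ✓ → 390
acct=L15: ✗
acct=L14: ✗
acct=L99: ✓ → 199
acct=L34: ✓ → 495
vip_sum = 445 + 459 + 71 + 390 + 199 + 495 = 2059

2059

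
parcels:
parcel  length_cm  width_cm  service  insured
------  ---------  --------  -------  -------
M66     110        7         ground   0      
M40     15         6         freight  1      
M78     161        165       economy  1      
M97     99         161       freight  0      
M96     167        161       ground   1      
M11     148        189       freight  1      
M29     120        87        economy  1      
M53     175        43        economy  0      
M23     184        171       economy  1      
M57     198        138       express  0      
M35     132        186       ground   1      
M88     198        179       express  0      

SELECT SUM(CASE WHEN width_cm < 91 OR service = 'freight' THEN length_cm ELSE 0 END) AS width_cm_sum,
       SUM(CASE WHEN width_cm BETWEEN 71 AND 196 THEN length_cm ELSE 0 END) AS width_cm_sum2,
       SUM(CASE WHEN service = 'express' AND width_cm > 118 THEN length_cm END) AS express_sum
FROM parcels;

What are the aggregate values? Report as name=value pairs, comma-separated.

width_cm_sum=667, width_cm_sum2=1407, express_sum=396

[width_cm_sum: width_cm < 91 OR service = 'freight']
parcel=M66: ✓ → 110
parcel=M40: ✓ → 15
parcel=M78: ✗
parcel=M97: ✓ → 99
parcel=M96: ✗
parcel=M11: ✓ → 148
parcel=M29: ✓ → 120
parcel=M53: ✓ → 175
parcel=M23: ✗
parcel=M57: ✗
parcel=M35: ✗
parcel=M88: ✗
width_cm_sum = 110 + 15 + 99 + 148 + 120 + 175 = 667
—
[width_cm_sum2: width_cm BETWEEN 71 AND 196]
parcel=M66: ✗
parcel=M40: ✗
parcel=M78: ✓ → 161
parcel=M97: ✓ → 99
parcel=M96: ✓ → 167
parcel=M11: ✓ → 148
parcel=M29: ✓ → 120
parcel=M53: ✗
parcel=M23: ✓ → 184
parcel=M57: ✓ → 198
parcel=M35: ✓ → 132
parcel=M88: ✓ → 198
width_cm_sum2 = 161 + 99 + 167 + 148 + 120 + 184 + 198 + 132 + 198 = 1407
—
[express_sum: service = 'express' AND width_cm > 118]
parcel=M66: ✗
parcel=M40: ✗
parcel=M78: ✗
parcel=M97: ✗
parcel=M96: ✗
parcel=M11: ✗
parcel=M29: ✗
parcel=M53: ✗
parcel=M23: ✗
parcel=M57: ✓ → 198
parcel=M35: ✗
parcel=M88: ✓ → 198
express_sum = 198 + 198 = 396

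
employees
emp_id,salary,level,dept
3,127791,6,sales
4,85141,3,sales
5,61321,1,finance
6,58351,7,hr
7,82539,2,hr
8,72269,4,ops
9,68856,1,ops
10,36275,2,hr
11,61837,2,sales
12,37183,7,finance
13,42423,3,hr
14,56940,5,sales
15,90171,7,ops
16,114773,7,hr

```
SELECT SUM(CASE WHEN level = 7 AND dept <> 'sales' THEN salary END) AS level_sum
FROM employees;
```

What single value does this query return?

emp_id=3: ✗
emp_id=4: ✗
emp_id=5: ✗
emp_id=6: ✓ → 58351
emp_id=7: ✗
emp_id=8: ✗
emp_id=9: ✗
emp_id=10: ✗
emp_id=11: ✗
emp_id=12: ✓ → 37183
emp_id=13: ✗
emp_id=14: ✗
emp_id=15: ✓ → 90171
emp_id=16: ✓ → 114773
level_sum = 58351 + 37183 + 90171 + 114773 = 300478

300478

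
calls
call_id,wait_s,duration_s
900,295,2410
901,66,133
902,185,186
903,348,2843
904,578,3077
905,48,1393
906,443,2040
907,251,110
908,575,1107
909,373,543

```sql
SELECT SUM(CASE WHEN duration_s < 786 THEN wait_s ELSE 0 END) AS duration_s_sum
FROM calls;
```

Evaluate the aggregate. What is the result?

call_id=900: ✗
call_id=901: ✓ → 66
call_id=902: ✓ → 185
call_id=903: ✗
call_id=904: ✗
call_id=905: ✗
call_id=906: ✗
call_id=907: ✓ → 251
call_id=908: ✗
call_id=909: ✓ → 373
duration_s_sum = 66 + 185 + 251 + 373 = 875

875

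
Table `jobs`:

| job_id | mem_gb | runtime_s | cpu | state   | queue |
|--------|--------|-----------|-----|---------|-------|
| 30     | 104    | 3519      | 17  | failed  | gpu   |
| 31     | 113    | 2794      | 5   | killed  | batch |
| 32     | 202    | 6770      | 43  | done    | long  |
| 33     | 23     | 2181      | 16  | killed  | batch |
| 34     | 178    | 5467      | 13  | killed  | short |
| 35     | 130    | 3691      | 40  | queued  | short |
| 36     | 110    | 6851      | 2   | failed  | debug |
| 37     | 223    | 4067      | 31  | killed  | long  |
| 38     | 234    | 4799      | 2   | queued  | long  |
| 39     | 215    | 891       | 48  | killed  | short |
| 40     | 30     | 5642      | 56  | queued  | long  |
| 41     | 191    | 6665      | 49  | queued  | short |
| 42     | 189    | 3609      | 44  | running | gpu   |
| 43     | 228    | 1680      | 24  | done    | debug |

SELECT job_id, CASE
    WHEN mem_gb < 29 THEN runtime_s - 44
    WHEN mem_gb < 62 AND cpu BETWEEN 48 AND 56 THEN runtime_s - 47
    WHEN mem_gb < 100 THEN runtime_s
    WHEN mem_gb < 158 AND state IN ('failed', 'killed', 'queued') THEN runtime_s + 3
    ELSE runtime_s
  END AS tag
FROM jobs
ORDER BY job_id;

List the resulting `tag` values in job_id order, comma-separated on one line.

3522, 2797, 6770, 2137, 5467, 3694, 6854, 4067, 4799, 891, 5595, 6665, 3609, 1680

job_id=30: mem_gb < 158 AND state IN ('failed', 'killed', 'queued') → 3522
job_id=31: mem_gb < 158 AND state IN ('failed', 'killed', 'queued') → 2797
job_id=32: ELSE → 6770
job_id=33: mem_gb < 29 → 2137
job_id=34: ELSE → 5467
job_id=35: mem_gb < 158 AND state IN ('failed', 'killed', 'queued') → 3694
job_id=36: mem_gb < 158 AND state IN ('failed', 'killed', 'queued') → 6854
job_id=37: ELSE → 4067
job_id=38: ELSE → 4799
job_id=39: ELSE → 891
job_id=40: mem_gb < 62 AND cpu BETWEEN 48 AND 56 → 5595
job_id=41: ELSE → 6665
job_id=42: ELSE → 3609
job_id=43: ELSE → 1680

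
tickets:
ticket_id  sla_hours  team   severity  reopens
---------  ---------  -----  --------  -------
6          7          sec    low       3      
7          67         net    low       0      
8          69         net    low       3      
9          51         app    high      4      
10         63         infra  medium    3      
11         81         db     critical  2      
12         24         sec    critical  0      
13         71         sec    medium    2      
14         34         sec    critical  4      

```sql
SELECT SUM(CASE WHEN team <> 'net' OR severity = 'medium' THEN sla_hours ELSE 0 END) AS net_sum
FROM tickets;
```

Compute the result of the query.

331

ticket_id=6: ✓ → 7
ticket_id=7: ✗
ticket_id=8: ✗
ticket_id=9: ✓ → 51
ticket_id=10: ✓ → 63
ticket_id=11: ✓ → 81
ticket_id=12: ✓ → 24
ticket_id=13: ✓ → 71
ticket_id=14: ✓ → 34
net_sum = 7 + 51 + 63 + 81 + 24 + 71 + 34 = 331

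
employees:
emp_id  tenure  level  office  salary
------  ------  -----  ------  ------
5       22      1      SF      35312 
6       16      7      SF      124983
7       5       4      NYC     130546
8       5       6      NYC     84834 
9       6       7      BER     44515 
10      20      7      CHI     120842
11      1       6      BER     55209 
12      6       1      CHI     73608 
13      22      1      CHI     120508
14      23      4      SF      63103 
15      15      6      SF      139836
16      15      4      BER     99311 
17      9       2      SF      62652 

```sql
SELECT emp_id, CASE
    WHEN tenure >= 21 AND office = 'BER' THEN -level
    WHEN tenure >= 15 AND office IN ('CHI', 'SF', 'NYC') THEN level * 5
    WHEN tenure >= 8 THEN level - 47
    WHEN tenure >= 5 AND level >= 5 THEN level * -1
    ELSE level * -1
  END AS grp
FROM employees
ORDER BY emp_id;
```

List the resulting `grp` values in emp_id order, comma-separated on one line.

emp_id=5: tenure >= 15 AND office IN ('CHI', 'SF', 'NYC') → 5
emp_id=6: tenure >= 15 AND office IN ('CHI', 'SF', 'NYC') → 35
emp_id=7: ELSE → -4
emp_id=8: tenure >= 5 AND level >= 5 → -6
emp_id=9: tenure >= 5 AND level >= 5 → -7
emp_id=10: tenure >= 15 AND office IN ('CHI', 'SF', 'NYC') → 35
emp_id=11: ELSE → -6
emp_id=12: ELSE → -1
emp_id=13: tenure >= 15 AND office IN ('CHI', 'SF', 'NYC') → 5
emp_id=14: tenure >= 15 AND office IN ('CHI', 'SF', 'NYC') → 20
emp_id=15: tenure >= 15 AND office IN ('CHI', 'SF', 'NYC') → 30
emp_id=16: tenure >= 8 → -43
emp_id=17: tenure >= 8 → -45

5, 35, -4, -6, -7, 35, -6, -1, 5, 20, 30, -43, -45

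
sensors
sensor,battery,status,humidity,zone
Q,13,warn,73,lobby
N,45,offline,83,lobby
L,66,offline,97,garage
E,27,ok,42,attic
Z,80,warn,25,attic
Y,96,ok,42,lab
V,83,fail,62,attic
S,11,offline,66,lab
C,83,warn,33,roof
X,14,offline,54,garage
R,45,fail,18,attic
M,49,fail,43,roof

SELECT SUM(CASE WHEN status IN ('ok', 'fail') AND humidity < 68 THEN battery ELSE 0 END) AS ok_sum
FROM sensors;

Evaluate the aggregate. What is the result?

sensor=Q: ✗
sensor=N: ✗
sensor=L: ✗
sensor=E: ✓ → 27
sensor=Z: ✗
sensor=Y: ✓ → 96
sensor=V: ✓ → 83
sensor=S: ✗
sensor=C: ✗
sensor=X: ✗
sensor=R: ✓ → 45
sensor=M: ✓ → 49
ok_sum = 27 + 96 + 83 + 45 + 49 = 300

300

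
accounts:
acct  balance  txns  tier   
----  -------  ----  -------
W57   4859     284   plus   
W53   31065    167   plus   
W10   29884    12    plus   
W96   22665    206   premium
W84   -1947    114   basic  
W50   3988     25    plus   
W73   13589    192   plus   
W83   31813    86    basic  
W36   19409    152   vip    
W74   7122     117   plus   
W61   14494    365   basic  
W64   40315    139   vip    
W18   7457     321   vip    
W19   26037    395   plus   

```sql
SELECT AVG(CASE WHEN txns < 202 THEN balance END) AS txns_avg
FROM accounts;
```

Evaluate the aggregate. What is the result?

19470.8888888889

acct=W57: ✗
acct=W53: ✓ → 31065
acct=W10: ✓ → 29884
acct=W96: ✗
acct=W84: ✓ → -1947
acct=W50: ✓ → 3988
acct=W73: ✓ → 13589
acct=W83: ✓ → 31813
acct=W36: ✓ → 19409
acct=W74: ✓ → 7122
acct=W61: ✗
acct=W64: ✓ → 40315
acct=W18: ✗
acct=W19: ✗
txns_avg = (31065 + 29884 + -1947 + 3988 + 13589 + 31813 + 19409 + 7122 + 40315) / 9 = 19470.8888888889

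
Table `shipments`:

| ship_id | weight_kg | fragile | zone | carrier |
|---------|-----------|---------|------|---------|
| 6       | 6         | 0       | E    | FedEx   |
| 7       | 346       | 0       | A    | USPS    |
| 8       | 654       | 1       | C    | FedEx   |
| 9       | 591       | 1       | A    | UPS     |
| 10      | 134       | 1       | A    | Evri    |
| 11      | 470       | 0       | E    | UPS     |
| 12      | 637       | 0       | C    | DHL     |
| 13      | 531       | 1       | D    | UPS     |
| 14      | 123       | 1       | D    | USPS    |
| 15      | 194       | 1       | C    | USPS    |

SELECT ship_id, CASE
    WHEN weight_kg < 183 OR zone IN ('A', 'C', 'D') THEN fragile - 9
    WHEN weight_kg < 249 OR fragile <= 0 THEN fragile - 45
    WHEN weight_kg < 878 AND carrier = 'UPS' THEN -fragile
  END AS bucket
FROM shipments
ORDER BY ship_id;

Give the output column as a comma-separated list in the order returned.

ship_id=6: weight_kg < 183 OR zone IN ('A', 'C', 'D') → -9
ship_id=7: weight_kg < 183 OR zone IN ('A', 'C', 'D') → -9
ship_id=8: weight_kg < 183 OR zone IN ('A', 'C', 'D') → -8
ship_id=9: weight_kg < 183 OR zone IN ('A', 'C', 'D') → -8
ship_id=10: weight_kg < 183 OR zone IN ('A', 'C', 'D') → -8
ship_id=11: weight_kg < 249 OR fragile <= 0 → -45
ship_id=12: weight_kg < 183 OR zone IN ('A', 'C', 'D') → -9
ship_id=13: weight_kg < 183 OR zone IN ('A', 'C', 'D') → -8
ship_id=14: weight_kg < 183 OR zone IN ('A', 'C', 'D') → -8
ship_id=15: weight_kg < 183 OR zone IN ('A', 'C', 'D') → -8

-9, -9, -8, -8, -8, -45, -9, -8, -8, -8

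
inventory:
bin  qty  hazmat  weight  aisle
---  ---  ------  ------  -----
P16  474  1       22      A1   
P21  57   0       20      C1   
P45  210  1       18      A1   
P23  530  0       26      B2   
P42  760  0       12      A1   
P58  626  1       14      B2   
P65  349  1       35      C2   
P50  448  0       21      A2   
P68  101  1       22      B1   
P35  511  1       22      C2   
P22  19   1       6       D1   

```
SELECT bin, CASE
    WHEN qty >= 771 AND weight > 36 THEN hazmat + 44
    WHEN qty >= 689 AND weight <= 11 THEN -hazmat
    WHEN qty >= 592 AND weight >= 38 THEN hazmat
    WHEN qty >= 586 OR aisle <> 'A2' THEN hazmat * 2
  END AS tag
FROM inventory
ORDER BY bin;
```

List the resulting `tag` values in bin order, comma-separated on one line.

bin=P16: qty >= 586 OR aisle <> 'A2' → 2
bin=P21: qty >= 586 OR aisle <> 'A2' → 0
bin=P22: qty >= 586 OR aisle <> 'A2' → 2
bin=P23: qty >= 586 OR aisle <> 'A2' → 0
bin=P35: qty >= 586 OR aisle <> 'A2' → 2
bin=P42: qty >= 586 OR aisle <> 'A2' → 0
bin=P45: qty >= 586 OR aisle <> 'A2' → 2
bin=P50: (no match → NULL) → NULL
bin=P58: qty >= 586 OR aisle <> 'A2' → 2
bin=P65: qty >= 586 OR aisle <> 'A2' → 2
bin=P68: qty >= 586 OR aisle <> 'A2' → 2

2, 0, 2, 0, 2, 0, 2, NULL, 2, 2, 2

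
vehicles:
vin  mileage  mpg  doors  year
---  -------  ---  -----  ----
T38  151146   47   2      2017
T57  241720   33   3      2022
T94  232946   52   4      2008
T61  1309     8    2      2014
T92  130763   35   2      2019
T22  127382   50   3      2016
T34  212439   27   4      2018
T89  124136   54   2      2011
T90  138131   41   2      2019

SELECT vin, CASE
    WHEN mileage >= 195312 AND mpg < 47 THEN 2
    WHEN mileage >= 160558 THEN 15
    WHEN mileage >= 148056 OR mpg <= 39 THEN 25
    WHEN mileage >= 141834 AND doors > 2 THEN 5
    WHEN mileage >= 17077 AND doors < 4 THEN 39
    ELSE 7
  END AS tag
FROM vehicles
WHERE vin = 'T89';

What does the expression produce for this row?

vin = T89: mileage=124136, mpg=54, doors=2, year=2011.
mileage >= 195312 AND mpg < 47 → false
mileage >= 160558 → false
mileage >= 148056 OR mpg <= 39 → false
mileage >= 141834 AND doors > 2 → false
mileage >= 17077 AND doors < 4 → true → 39

39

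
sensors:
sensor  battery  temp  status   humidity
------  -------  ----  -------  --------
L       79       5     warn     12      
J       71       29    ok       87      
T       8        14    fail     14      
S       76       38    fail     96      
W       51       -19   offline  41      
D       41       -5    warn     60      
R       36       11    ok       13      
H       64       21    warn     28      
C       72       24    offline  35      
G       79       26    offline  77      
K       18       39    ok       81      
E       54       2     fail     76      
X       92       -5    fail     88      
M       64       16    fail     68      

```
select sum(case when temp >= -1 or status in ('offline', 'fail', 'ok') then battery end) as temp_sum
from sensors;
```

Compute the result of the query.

764

sensor=L: ✓ → 79
sensor=J: ✓ → 71
sensor=T: ✓ → 8
sensor=S: ✓ → 76
sensor=W: ✓ → 51
sensor=D: ✗
sensor=R: ✓ → 36
sensor=H: ✓ → 64
sensor=C: ✓ → 72
sensor=G: ✓ → 79
sensor=K: ✓ → 18
sensor=E: ✓ → 54
sensor=X: ✓ → 92
sensor=M: ✓ → 64
temp_sum = 79 + 71 + 8 + 76 + 51 + 36 + 64 + 72 + 79 + 18 + 54 + 92 + 64 = 764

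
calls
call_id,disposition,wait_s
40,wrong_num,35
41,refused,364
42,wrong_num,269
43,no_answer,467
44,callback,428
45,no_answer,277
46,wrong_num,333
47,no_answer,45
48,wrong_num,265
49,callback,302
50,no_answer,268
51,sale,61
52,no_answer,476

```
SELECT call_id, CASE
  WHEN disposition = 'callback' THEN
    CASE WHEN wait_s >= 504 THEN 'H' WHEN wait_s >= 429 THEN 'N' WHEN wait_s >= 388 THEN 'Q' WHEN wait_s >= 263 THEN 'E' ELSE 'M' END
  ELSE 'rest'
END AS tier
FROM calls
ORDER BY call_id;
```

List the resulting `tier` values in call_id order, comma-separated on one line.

rest, rest, rest, rest, Q, rest, rest, rest, rest, E, rest, rest, rest

call_id=40: disposition='wrong_num' → outer ELSE → rest
call_id=41: disposition='refused' → outer ELSE → rest
call_id=42: disposition='wrong_num' → outer ELSE → rest
call_id=43: disposition='no_answer' → outer ELSE → rest
call_id=44: disposition='callback' → inner[wait_s >= 388] → Q
call_id=45: disposition='no_answer' → outer ELSE → rest
call_id=46: disposition='wrong_num' → outer ELSE → rest
call_id=47: disposition='no_answer' → outer ELSE → rest
call_id=48: disposition='wrong_num' → outer ELSE → rest
call_id=49: disposition='callback' → inner[wait_s >= 263] → E
call_id=50: disposition='no_answer' → outer ELSE → rest
call_id=51: disposition='sale' → outer ELSE → rest
call_id=52: disposition='no_answer' → outer ELSE → rest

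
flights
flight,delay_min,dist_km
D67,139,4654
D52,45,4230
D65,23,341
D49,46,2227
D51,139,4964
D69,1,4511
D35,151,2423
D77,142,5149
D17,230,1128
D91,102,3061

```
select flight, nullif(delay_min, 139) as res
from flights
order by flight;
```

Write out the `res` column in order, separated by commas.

flight=D17: delay_min=230 vs 139: differ → 230
flight=D35: delay_min=151 vs 139: differ → 151
flight=D49: delay_min=46 vs 139: differ → 46
flight=D51: delay_min=139 vs 139: equal → NULL
flight=D52: delay_min=45 vs 139: differ → 45
flight=D65: delay_min=23 vs 139: differ → 23
flight=D67: delay_min=139 vs 139: equal → NULL
flight=D69: delay_min=1 vs 139: differ → 1
flight=D77: delay_min=142 vs 139: differ → 142
flight=D91: delay_min=102 vs 139: differ → 102

230, 151, 46, NULL, 45, 23, NULL, 1, 142, 102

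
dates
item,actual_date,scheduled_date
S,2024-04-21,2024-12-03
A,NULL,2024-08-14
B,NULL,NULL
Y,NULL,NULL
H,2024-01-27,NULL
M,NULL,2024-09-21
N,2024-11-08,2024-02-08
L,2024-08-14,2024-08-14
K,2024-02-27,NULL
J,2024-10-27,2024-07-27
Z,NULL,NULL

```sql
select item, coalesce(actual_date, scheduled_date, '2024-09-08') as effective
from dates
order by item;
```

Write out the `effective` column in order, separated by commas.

2024-08-14, 2024-09-08, 2024-01-27, 2024-10-27, 2024-02-27, 2024-08-14, 2024-09-21, 2024-11-08, 2024-04-21, 2024-09-08, 2024-09-08

item=A: actual_date=NULL, scheduled_date=2024-08-14 → 2024-08-14
item=B: actual_date=NULL, scheduled_date=NULL, → literal 2024-09-08 → 2024-09-08
item=H: actual_date=2024-01-27 → 2024-01-27
item=J: actual_date=2024-10-27 → 2024-10-27
item=K: actual_date=2024-02-27 → 2024-02-27
item=L: actual_date=2024-08-14 → 2024-08-14
item=M: actual_date=NULL, scheduled_date=2024-09-21 → 2024-09-21
item=N: actual_date=2024-11-08 → 2024-11-08
item=S: actual_date=2024-04-21 → 2024-04-21
item=Y: actual_date=NULL, scheduled_date=NULL, → literal 2024-09-08 → 2024-09-08
item=Z: actual_date=NULL, scheduled_date=NULL, → literal 2024-09-08 → 2024-09-08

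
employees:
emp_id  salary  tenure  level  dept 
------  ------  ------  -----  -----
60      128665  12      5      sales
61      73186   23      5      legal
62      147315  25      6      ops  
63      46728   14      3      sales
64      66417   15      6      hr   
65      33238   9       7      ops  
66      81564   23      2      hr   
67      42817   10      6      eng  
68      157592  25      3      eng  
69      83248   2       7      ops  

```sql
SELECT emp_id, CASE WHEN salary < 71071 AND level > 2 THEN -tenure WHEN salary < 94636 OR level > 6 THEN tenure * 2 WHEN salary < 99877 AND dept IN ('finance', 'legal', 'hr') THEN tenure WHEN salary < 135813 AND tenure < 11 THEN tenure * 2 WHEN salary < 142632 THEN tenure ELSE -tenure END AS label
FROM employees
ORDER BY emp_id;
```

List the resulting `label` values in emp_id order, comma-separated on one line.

12, 46, -25, -14, -15, -9, 46, -10, -25, 4

emp_id=60: salary < 142632 → 12
emp_id=61: salary < 94636 OR level > 6 → 46
emp_id=62: ELSE → -25
emp_id=63: salary < 71071 AND level > 2 → -14
emp_id=64: salary < 71071 AND level > 2 → -15
emp_id=65: salary < 71071 AND level > 2 → -9
emp_id=66: salary < 94636 OR level > 6 → 46
emp_id=67: salary < 71071 AND level > 2 → -10
emp_id=68: ELSE → -25
emp_id=69: salary < 94636 OR level > 6 → 4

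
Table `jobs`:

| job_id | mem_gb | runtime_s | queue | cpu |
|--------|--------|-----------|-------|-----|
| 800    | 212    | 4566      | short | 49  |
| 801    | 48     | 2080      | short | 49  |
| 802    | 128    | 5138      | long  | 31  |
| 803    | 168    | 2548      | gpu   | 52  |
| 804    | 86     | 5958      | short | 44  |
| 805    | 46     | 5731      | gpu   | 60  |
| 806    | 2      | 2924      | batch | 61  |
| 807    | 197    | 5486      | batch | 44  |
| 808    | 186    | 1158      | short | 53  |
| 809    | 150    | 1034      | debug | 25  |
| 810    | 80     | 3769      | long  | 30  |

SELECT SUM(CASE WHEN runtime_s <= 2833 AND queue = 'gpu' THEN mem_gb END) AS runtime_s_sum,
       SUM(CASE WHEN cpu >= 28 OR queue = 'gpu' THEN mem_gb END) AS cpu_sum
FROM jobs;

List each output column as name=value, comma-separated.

[runtime_s_sum: runtime_s <= 2833 AND queue = 'gpu']
job_id=800: ✗
job_id=801: ✗
job_id=802: ✗
job_id=803: ✓ → 168
job_id=804: ✗
job_id=805: ✗
job_id=806: ✗
job_id=807: ✗
job_id=808: ✗
job_id=809: ✗
job_id=810: ✗
runtime_s_sum = 168
—
[cpu_sum: cpu >= 28 OR queue = 'gpu']
job_id=800: ✓ → 212
job_id=801: ✓ → 48
job_id=802: ✓ → 128
job_id=803: ✓ → 168
job_id=804: ✓ → 86
job_id=805: ✓ → 46
job_id=806: ✓ → 2
job_id=807: ✓ → 197
job_id=808: ✓ → 186
job_id=809: ✗
job_id=810: ✓ → 80
cpu_sum = 212 + 48 + 128 + 168 + 86 + 46 + 2 + 197 + 186 + 80 = 1153

runtime_s_sum=168, cpu_sum=1153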